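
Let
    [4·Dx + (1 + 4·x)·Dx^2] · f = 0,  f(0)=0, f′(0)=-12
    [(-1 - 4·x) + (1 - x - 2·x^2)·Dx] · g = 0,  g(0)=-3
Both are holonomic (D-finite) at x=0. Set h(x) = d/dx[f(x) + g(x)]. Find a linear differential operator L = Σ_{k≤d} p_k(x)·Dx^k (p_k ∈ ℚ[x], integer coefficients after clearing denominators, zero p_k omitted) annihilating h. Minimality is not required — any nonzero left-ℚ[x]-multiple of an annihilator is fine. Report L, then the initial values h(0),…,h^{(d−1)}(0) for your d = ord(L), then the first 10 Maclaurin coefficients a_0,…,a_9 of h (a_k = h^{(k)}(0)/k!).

f: a_k = 0, -12, 24, -64, 192, -3072/5, 2048, -49152/7, 24576, -262144/3, …
g: a_k = -3, -3, -9, -15, -33, -63, -129, -255, -513, -1023, …
Sum ⇒ L₀ = lclm(L_f,L_g) in ℚ(x)⟨Dx⟩.
h=h₀': d/dx-closure on L₀ ⇒ L.
L = (-156 - 624·x - 1440·x^2 - 768·x^3 - 768·x^4) + (1 - 160·x - 1064·x^2 - 1952·x^3 - 1600·x^4 - 1280·x^5)·Dx + (5 + 39·x + 66·x^2 - 80·x^3 - 240·x^4 - 384·x^5 - 256·x^6)·Dx^2  (order 2).
h: a_k = -15, 30, -237, 636, -3387, 11514, -50937, 192504, -795639, 3125238, …
ICs: h(0) = -15, h′(0) = 30.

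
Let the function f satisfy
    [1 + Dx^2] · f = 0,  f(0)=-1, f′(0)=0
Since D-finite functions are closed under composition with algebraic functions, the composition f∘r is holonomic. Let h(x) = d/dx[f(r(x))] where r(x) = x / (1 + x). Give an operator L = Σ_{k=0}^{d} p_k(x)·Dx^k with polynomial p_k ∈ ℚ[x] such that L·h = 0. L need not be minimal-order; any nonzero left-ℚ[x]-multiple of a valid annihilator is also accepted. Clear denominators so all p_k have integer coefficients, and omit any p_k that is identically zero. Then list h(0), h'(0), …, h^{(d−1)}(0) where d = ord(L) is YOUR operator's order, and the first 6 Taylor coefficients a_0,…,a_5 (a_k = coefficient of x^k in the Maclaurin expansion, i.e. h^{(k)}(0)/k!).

f: a_k = -1, 0, 1/2, 0, -1/24, 0, …
h₀=f(r): pull back L_f along r ⇒ L₀.
h₀' ⇒ L via d/dx closure of L₀.
L = (7 + 12·x + 6·x^2) + (6 + 18·x + 18·x^2 + 6·x^3)·Dx + (1 + 4·x + 6·x^2 + 4·x^3 + x^4)·Dx^2  (order 2).
h: a_k = 0, 1, -3, 35/6, -55/6, 1501/120, …
ICs: h(0) = 0, h′(0) = 1.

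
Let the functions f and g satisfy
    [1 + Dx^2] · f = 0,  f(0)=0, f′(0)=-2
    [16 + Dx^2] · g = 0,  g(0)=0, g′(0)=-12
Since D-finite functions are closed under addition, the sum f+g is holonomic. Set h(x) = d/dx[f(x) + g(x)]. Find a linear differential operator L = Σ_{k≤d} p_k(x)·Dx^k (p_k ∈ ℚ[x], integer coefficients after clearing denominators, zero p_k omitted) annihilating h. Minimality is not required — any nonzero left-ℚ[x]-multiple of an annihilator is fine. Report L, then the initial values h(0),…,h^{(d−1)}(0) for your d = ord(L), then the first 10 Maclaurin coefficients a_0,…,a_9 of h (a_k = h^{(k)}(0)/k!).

f: a_k = 0, -2, 0, 1/3, 0, -1/60, 0, 1/2520, 0, -1/181440, …
g: a_k = 0, -12, 0, 32, 0, -128/5, 0, 1024/105, 0, -2048/945, …
Sum ⇒ L₀ = lclm(L_f,L_g) in ℚ(x)⟨Dx⟩.
h₀' ⇒ L via d/dx closure of L₀.
L = 16 + 17·Dx^2 + Dx^4  (order 4).
h: a_k = -14, 0, 97, 0, -1537/12, 0, 24577/360, 0, -393217/20160, 0, …
ICs: h(0) = -14, h′(0) = 0, h′′(0) = 194, h′′′(0) = 0.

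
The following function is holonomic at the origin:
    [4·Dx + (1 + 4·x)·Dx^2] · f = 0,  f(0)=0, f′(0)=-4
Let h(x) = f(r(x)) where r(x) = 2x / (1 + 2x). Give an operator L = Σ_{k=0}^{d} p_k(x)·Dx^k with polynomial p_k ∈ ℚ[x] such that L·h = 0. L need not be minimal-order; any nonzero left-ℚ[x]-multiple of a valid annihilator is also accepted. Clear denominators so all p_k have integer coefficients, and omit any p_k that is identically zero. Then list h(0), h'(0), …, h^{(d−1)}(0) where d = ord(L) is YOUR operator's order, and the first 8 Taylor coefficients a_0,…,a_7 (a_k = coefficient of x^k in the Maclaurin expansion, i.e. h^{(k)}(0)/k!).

L = (12 + 40·x)·Dx + (1 + 12·x + 20·x^2)·Dx^2  (order 2).
h: a_k = 0, -8, 48, -992/3, 2496, -99968/5, 166656, -9999872/7, …
ICs: h(0) = 0, h′(0) = -8.

f: a_k = 0, -4, 8, -64/3, 64, -1024/5, 2048/3, -16384/7, …
h₀=f(r): pull back L_f along r ⇒ L₀.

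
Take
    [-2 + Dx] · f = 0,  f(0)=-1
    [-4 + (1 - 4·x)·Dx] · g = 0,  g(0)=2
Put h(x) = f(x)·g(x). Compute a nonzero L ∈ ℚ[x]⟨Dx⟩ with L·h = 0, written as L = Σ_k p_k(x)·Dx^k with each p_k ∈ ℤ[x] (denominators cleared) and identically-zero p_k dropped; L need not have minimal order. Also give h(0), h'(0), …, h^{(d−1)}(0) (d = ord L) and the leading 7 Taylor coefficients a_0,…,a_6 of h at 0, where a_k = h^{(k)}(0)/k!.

f: a_k = -1, -2, -2, -4/3, -2/3, -4/15, -4/45, …
g: a_k = 2, 8, 32, 128, 512, 2048, 8192, …
L₀ := L_f ⊗_s L_g (sym. prod.), ord ≤ 1.
L = (6 - 8·x) + (-1 + 4·x)·Dx  (order 1).
h: a_k = -2, -12, -52, -632/3, -844, -50648/15, -607784/45, …
ICs: h(0) = -2.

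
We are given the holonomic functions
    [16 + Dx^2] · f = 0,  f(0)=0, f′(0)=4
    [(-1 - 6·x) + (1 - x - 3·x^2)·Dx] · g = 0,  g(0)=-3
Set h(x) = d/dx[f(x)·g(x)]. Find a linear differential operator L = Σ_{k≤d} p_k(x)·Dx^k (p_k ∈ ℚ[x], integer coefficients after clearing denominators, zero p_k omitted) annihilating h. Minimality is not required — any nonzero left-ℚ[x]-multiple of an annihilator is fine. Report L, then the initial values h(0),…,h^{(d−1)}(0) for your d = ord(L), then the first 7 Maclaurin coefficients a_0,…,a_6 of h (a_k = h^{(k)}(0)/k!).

L = (-26 - 256·x - 640·x^2 + 768·x^3 + 1152·x^4) + (-7 - 26·x + 144·x^2 + 288·x^3)·Dx + (5 - 13·x - 31·x^2 + 48·x^3 + 72·x^4)·Dx^2  (order 2).
h: a_k = -12, -24, -48, -208, -628, -8448/5, -68108/15, …
ICs: h(0) = -12, h′(0) = -24.

f: a_k = 0, 4, 0, -32/3, 0, 128/15, 0, …
g: a_k = -3, -3, -12, -21, -57, -120, -291, …
L₀ := L_f ⊗_s L_g (sym. prod.), ord ≤ 2.
Differentiate: ansatz ord ≤ ord L₀ ⇒ L.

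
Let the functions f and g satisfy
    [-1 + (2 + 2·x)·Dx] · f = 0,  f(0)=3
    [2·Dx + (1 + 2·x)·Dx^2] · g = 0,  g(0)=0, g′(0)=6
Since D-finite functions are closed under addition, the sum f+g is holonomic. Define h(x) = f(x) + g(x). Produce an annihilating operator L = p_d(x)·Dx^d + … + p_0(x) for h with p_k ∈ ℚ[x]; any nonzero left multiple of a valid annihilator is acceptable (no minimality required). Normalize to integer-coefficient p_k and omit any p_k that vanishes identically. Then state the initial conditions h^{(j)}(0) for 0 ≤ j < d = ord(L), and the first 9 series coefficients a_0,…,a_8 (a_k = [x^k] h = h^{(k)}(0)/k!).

L = (10 + 4·x)·Dx + (29 + 52·x + 20·x^2)·Dx^2 + (6 + 22·x + 24·x^2 + 8·x^3)·Dx^3  (order 3).
h: a_k = 3, 15/2, -51/8, 131/16, -1551/128, 24681/1280, -32831/1024, 787125/14336, -3147015/32768, …
ICs: h(0) = 3, h′(0) = 15/2, h′′(0) = -51/4.

f: a_k = 3, 3/2, -3/8, 3/16, -15/128, 21/256, -63/1024, 99/2048, -1287/32768, …
g: a_k = 0, 6, -6, 8, -12, 96/5, -32, 384/7, -96, …
f+g: L₀ = lclm(L_f,L_g), ord ≤ 1+2.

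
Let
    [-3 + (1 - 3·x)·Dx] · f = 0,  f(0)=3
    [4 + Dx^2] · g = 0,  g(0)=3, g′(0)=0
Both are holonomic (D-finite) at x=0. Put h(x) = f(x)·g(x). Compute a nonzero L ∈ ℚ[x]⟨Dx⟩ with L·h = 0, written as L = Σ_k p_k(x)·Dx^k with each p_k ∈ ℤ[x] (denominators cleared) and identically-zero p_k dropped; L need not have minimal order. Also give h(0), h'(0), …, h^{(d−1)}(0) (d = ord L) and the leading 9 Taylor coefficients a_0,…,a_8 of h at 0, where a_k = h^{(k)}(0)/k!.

f: a_k = 3, 9, 27, 81, 243, 729, 2187, 6561, 19683, …
g: a_k = 3, 0, -6, 0, 2, 0, -4/15, 0, 2/105, …
Product ⇒ symmetric product L₀, ord ≤ 2.
L = (-4 + 12·x) + 6·Dx + (-1 + 3·x)·Dx^2  (order 2).
h: a_k = 9, 27, 63, 189, 573, 1719, 25781/5, 77343/5, 324841/7, …
ICs: h(0) = 9, h′(0) = 27.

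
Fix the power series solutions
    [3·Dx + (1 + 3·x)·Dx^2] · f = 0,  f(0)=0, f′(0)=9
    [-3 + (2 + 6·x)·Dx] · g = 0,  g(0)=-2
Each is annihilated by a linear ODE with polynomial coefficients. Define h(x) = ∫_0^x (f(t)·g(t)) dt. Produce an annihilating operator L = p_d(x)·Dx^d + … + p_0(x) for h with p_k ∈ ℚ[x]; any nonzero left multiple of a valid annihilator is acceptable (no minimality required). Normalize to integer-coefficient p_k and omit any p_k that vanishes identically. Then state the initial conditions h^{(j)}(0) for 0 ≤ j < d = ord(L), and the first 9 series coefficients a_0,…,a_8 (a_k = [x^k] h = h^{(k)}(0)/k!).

f: a_k = 0, 9, -27/2, 27, -243/4, 729/5, -729/2, 6561/7, -19683/8, …
g: a_k = -2, -3, 9/4, -27/8, 405/64, -1701/128, 15309/512, -72171/1024, 2814669/16384, …
h₀=f·g: eliminate ⇒ L₀, order ≤ 2·1.
Integrate: L := L₀·Dx.
L = 9·Dx + (4 + 24·x + 36·x^2)·Dx^3  (order 3).
h: a_k = 0, 0, -9, 0, 27/16, -81/20, 5751/640, -22599/1120, 6655041/143360, …
ICs: h(0) = 0, h′(0) = 0, h′′(0) = -18.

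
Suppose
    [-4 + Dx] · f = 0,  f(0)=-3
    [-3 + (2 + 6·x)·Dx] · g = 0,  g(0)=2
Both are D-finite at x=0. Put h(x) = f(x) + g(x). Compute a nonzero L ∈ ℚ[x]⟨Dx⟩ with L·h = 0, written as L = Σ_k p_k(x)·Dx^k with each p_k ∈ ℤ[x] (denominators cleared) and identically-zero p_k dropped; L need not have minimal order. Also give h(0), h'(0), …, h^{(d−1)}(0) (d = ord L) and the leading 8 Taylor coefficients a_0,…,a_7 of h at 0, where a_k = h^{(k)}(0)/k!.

f: a_k = -3, -12, -24, -32, -32, -128/5, -256/15, -1024/105, …
g: a_k = 2, 3, -9/4, 27/8, -405/64, 1701/128, -15309/512, 72171/1024, …
L₀ := lclm(L_f,L_g); ord L₀ ≤ 1+1.
L = (132 + 288·x) + (-73 - 384·x - 576·x^2)·Dx + (10 + 78·x + 144·x^2)·Dx^2  (order 2).
h: a_k = -1, -9, -105/4, -229/8, -2453/64, -7879/640, -360707/7680, 6529379/107520, …
ICs: h(0) = -1, h′(0) = -9.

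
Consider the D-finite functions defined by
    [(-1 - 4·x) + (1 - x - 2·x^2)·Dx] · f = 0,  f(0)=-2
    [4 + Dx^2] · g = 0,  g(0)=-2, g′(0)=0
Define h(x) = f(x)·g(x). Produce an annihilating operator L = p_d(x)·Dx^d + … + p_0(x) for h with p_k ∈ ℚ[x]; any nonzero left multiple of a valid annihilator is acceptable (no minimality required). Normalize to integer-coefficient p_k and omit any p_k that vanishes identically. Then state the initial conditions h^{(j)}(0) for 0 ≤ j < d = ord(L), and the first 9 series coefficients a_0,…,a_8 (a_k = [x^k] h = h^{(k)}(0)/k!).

f: a_k = -2, -2, -6, -10, -22, -42, -86, -170, -342, …
g: a_k = -2, 0, 4, 0, -4/3, 0, 8/45, 0, -4/315, …
L₀ := L_f ⊗_s L_g (sym. prod.), ord ≤ 2.
L = (4·x + 8·x^2) + (2 + 8·x)·Dx + (-1 + x + 2·x^2)·Dx^2  (order 2).
h: a_k = 4, 4, 4, 12, 68/3, 140/3, 4124/45, 8324/45, 116012/315, …
ICs: h(0) = 4, h′(0) = 4.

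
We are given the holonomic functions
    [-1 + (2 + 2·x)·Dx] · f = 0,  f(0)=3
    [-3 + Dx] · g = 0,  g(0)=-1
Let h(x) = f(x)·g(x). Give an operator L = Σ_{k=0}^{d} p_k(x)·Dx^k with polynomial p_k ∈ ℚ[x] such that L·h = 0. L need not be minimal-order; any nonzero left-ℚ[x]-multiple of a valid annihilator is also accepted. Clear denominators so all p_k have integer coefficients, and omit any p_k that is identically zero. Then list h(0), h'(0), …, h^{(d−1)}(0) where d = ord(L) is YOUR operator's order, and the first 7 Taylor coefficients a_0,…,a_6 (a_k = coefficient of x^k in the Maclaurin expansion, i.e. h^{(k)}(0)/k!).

f: a_k = 3, 3/2, -3/8, 3/16, -15/128, 21/256, -63/1024, …
g: a_k = -1, -3, -9/2, -9/2, -27/8, -81/40, -81/80, …
h₀=f·g: eliminate ⇒ L₀, order ≤ 1·1.
L = (-7 - 6·x) + (2 + 2·x)·Dx  (order 1).
h: a_k = -3, -21/2, -141/8, -309/16, -2001/128, -12831/1280, -27189/5120, …
ICs: h(0) = -3.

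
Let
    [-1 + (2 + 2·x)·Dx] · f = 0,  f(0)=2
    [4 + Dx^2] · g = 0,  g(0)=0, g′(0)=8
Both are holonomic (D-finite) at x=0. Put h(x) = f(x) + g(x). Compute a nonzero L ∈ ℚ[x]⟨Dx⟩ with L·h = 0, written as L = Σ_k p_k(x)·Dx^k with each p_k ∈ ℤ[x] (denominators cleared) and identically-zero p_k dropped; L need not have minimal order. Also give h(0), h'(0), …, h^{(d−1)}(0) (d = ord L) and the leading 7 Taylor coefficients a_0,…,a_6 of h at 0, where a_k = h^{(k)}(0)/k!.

L = (-76 - 128·x - 64·x^2) + (120 + 376·x + 384·x^2 + 128·x^3)·Dx + (-19 - 32·x - 16·x^2)·Dx^2 + (30 + 94·x + 96·x^2 + 32·x^3)·Dx^3  (order 3).
h: a_k = 2, 9, -1/4, -125/24, -5/64, 2153/1920, -21/512, …
ICs: h(0) = 2, h′(0) = 9, h′′(0) = -1/2.

f: a_k = 2, 1, -1/4, 1/8, -5/64, 7/128, -21/512, …
g: a_k = 0, 8, 0, -16/3, 0, 16/15, 0, …
h₀=f+g: left-lcm gives L₀, ord ≤ 3.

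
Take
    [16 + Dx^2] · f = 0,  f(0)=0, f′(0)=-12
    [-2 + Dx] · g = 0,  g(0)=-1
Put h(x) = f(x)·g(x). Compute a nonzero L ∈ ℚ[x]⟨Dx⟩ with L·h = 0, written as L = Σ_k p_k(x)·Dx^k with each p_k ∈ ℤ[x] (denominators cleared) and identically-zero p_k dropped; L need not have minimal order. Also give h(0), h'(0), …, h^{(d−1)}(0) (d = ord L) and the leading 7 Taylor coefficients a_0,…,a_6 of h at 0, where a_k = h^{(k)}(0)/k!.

L = 20 - 4·Dx + Dx^2  (order 2).
h: a_k = 0, 12, 24, -8, -48, -152/5, 176/15, …
ICs: h(0) = 0, h′(0) = 12.

f: a_k = 0, -12, 0, 32, 0, -128/5, 0, …
g: a_k = -1, -2, -2, -4/3, -2/3, -4/15, -4/45, …
f·g: L₀ = L_f ⊗_s L_g, ord ≤ 2·1.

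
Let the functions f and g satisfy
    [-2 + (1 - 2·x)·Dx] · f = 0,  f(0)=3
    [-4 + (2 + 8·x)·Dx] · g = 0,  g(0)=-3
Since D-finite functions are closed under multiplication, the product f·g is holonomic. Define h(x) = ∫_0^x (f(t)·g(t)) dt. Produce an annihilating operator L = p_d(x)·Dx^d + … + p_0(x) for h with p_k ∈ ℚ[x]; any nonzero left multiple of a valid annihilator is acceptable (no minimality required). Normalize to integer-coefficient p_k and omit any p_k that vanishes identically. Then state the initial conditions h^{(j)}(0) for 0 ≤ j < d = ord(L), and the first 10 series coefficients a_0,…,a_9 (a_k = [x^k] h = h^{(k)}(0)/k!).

f: a_k = 3, 6, 12, 24, 48, 96, 192, 384, 768, 1536, …
g: a_k = -3, -6, 6, -12, 30, -84, 252, -792, 2574, -8580, …
Sym-product of L_f,L_g gives L₀ (≤ ord 1).
h=∫h₀ ⇒ L = L₀·Dx.
L = (4 + 4·x)·Dx + (-1 - 2·x + 8·x^2)·Dx^2  (order 2).
h: a_k = 0, -9, -18, -18, -36, -198/5, -108, -540/7, -432, 90, …
ICs: h(0) = 0, h′(0) = -9.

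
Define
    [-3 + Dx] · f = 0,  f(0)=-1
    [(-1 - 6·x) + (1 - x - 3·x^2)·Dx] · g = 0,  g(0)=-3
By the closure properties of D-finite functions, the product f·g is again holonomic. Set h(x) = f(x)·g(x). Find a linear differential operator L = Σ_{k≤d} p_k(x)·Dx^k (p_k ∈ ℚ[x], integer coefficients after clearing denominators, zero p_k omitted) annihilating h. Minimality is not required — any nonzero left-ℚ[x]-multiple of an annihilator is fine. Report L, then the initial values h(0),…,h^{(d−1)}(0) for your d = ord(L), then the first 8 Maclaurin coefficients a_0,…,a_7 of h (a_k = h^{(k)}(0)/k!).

f: a_k = -1, -3, -9/2, -9/2, -27/8, -81/40, -81/80, -243/560, …
g: a_k = -3, -3, -12, -21, -57, -120, -291, -651, …
Sym-product of L_f,L_g gives L₀ (≤ ord 1).
L = (4 + 3·x - 9·x^2) + (-1 + x + 3·x^2)·Dx  (order 1).
h: a_k = 3, 12, 69/2, 84, 1581/8, 4557/10, 84129/80, 169401/70, …
ICs: h(0) = 3.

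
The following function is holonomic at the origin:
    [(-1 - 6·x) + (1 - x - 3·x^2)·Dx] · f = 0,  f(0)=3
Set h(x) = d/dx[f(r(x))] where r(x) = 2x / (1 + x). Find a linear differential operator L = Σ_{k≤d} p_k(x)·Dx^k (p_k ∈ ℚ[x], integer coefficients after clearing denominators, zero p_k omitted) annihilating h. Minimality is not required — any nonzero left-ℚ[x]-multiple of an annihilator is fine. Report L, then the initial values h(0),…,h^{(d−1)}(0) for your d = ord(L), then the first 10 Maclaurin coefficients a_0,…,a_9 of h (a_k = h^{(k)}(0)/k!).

L = (14 + 78·x + 546·x^2 + 338·x^3) + (-1 - 14·x + 182·x^3 + 169·x^4)·Dx  (order 1).
h: a_k = 6, 84, 234, 2184, 5070, 42588, 92274, 738192, 1542294, 11995620, …
ICs: h(0) = 6.

f: a_k = 3, 3, 12, 21, 57, 120, 291, 651, 1524, 3477, …
Substitute x→r, Dx→(1/r')Dx; clear ⇒ L₀.
Derive L from L₀ (diff closure).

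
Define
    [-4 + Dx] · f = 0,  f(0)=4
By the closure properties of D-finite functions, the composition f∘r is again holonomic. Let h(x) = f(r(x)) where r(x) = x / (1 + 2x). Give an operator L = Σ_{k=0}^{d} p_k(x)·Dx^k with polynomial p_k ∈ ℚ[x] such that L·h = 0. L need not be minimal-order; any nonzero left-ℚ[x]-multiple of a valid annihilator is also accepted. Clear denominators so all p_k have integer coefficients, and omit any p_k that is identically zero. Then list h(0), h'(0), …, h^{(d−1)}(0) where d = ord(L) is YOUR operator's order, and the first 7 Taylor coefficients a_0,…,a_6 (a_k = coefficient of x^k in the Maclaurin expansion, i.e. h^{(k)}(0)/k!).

L = -4 + (1 + 4·x + 4·x^2)·Dx  (order 1).
h: a_k = 4, 16, 0, -64/3, 128/3, -256/5, 1024/45, …
ICs: h(0) = 4.

f: a_k = 4, 16, 32, 128/3, 128/3, 512/15, 1024/45, …
Change of var in L_f (x↦r) gives L₀.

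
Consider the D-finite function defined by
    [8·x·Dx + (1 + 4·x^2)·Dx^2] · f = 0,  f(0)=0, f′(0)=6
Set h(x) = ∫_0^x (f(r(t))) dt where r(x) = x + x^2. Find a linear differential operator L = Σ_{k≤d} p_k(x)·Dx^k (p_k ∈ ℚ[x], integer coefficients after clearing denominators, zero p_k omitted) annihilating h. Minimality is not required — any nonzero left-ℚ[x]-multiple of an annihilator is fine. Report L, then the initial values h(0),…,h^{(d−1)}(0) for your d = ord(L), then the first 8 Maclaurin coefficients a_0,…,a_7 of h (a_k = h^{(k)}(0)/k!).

L = (-2 + 8·x + 32·x^2 + 48·x^3 + 24·x^4)·Dx^2 + (1 + 2·x + 4·x^2 + 16·x^3 + 20·x^4 + 8·x^5)·Dx^3  (order 3).
h: a_k = 0, 0, 3, 2, -2, -24/5, -4/5, 88/7, …
ICs: h(0) = 0, h′(0) = 0, h′′(0) = 6.

f: a_k = 0, 6, 0, -8, 0, 96/5, 0, -384/7, …
L₀ from L_f via x↦r, Dx↦r'^{-1}Dx.
h=∫h₀ ⇒ L = L₀·Dx.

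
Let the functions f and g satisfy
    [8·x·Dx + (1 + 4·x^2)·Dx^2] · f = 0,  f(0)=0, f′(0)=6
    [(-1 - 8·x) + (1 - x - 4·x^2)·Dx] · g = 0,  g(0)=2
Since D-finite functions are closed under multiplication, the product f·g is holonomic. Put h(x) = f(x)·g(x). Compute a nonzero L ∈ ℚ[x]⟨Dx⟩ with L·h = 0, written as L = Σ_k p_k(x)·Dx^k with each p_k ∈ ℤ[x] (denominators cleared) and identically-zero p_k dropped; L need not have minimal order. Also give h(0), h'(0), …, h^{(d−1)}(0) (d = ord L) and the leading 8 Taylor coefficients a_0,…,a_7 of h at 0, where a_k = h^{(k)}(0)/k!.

L = (8 + 8·x + 96·x^2) + (2 + 8·x + 16·x^2 + 96·x^3)·Dx + (-1 + x + 4·x^3 + 16·x^4)·Dx^2  (order 2).
h: a_k = 0, 12, 12, 44, 92, 1532/5, 3372/5, 12532/7, …
ICs: h(0) = 0, h′(0) = 12.

f: a_k = 0, 6, 0, -8, 0, 96/5, 0, -384/7, …
g: a_k = 2, 2, 10, 18, 58, 130, 362, 882, …
f·g: L₀ = L_f ⊗_s L_g, ord ≤ 2·1.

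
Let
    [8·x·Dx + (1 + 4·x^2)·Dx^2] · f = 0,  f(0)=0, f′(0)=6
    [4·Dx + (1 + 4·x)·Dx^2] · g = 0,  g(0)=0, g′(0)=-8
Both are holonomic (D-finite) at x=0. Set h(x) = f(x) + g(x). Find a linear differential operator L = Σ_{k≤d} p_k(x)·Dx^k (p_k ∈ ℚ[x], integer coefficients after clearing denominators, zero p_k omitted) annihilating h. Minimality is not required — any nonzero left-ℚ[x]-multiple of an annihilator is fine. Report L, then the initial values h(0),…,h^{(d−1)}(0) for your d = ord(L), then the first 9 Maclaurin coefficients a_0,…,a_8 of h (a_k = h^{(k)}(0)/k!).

f: a_k = 0, 6, 0, -8, 0, 96/5, 0, -384/7, 0, …
g: a_k = 0, -8, 16, -128/3, 128, -2048/5, 4096/3, -32768/7, 16384, …
f+g: L₀ = lclm(L_f,L_g), ord ≤ 2+2.
L = (-8 - 96·x + 96·x^2 + 128·x^3)·Dx + (-10 - 16·x - 72·x^2 + 192·x^3 + 256·x^4)·Dx^2 + (-1 - 2·x + 8·x^2 + 8·x^3 + 48·x^4 + 64·x^5)·Dx^3  (order 3).
h: a_k = 0, -2, 16, -152/3, 128, -1952/5, 4096/3, -4736, 16384, …
ICs: h(0) = 0, h′(0) = -2, h′′(0) = 32.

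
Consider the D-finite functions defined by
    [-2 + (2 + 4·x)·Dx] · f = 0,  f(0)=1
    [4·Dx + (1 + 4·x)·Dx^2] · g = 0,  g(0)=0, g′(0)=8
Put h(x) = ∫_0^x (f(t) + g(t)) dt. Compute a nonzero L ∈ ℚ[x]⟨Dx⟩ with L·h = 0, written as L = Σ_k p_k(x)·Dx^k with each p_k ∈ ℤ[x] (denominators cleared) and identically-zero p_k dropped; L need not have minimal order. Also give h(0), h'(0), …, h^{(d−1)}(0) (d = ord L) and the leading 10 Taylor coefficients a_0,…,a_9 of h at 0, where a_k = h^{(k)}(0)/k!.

f: a_k = 1, 1, -1/2, 1/2, -5/8, 7/8, -21/16, 33/16, -429/128, 715/128, …
g: a_k = 0, 8, -16, 128/3, -128, 2048/5, -4096/3, 32768/7, -16384, 524288/9, …
Sum ⇒ L₀ = lclm(L_f,L_g) in ℚ(x)⟨Dx⟩.
h=∫h₀ ⇒ L = L₀·Dx.
L = (20 + 16·x)·Dx^2 + (29 + 104·x + 80·x^2)·Dx^3 + (3 + 22·x + 48·x^2 + 32·x^3)·Dx^4  (order 4).
h: a_k = 0, 1, 9/2, -11/2, 259/24, -1029/40, 5473/80, -65599/336, 524519/896, -2097581/1152, …
ICs: h(0) = 0, h′(0) = 1, h′′(0) = 9, h′′′(0) = -33.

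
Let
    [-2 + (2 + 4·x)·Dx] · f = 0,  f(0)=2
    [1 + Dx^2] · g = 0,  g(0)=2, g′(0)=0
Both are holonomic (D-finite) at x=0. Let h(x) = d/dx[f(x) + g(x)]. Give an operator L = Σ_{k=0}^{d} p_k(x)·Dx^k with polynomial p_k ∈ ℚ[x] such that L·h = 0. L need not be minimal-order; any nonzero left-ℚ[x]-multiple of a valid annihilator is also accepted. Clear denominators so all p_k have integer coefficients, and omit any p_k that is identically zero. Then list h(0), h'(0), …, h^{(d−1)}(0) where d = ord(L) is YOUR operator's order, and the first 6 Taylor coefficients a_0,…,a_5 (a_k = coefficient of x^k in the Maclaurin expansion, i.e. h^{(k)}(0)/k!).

f: a_k = 2, 2, -1, 1, -5/4, 7/4, …
g: a_k = 2, 0, -1, 0, 1/12, 0, …
Weyl lclm of L_f,L_g ⇒ L₀ (ord ≤ 3).
h₀' ⇒ L via d/dx closure of L₀.
L = (-4 - x - x^2) + (-1 - 3·x - 3·x^2 - 2·x^3)·Dx + (-4 - x - x^2)·Dx^2 + (-1 - 3·x - 3·x^2 - 2·x^3)·Dx^3  (order 3).
h: a_k = 2, -4, 3, -14/3, 35/4, -473/30, …
ICs: h(0) = 2, h′(0) = -4, h′′(0) = 6.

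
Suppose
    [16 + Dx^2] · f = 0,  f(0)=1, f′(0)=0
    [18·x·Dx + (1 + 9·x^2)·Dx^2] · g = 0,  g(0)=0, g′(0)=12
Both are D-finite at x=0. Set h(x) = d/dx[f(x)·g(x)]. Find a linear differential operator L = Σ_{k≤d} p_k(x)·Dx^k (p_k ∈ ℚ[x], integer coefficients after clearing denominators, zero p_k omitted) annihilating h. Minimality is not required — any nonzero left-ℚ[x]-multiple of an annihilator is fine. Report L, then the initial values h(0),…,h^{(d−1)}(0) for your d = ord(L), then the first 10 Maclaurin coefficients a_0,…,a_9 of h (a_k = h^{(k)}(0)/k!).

f: a_k = 1, 0, -8, 0, 32/3, 0, -256/45, 0, 512/315, 0, …
g: a_k = 0, 12, 0, -36, 0, 972/5, 0, -8748/7, 0, 8748, …
L₀ := L_f ⊗_s L_g (sym. prod.), ord ≤ 4.
h=h₀': d/dx-closure on L₀ ⇒ L.
L = (524992 + 14103936·x^2 + 183342528·x^4 + 608394240·x^6 + 1431032832·x^8 + 3627970560·x^10 + 8707129344·x^12) + (314208·x + 11036736·x^3 + 108591840·x^5 + 419904000·x^7 + 1209323520·x^9 + 2176782336·x^11)·Dx + (38012 + 1098792·x^2 + 14837580·x^4 + 64186992·x^6 + 209112192·x^8 + 589545216·x^10 + 1088391168·x^12)·Dx^2 + (19638·x + 689796·x^3 + 6786990·x^5 + 26244000·x^7 + 75582720·x^9 + 136048896·x^11)·Dx^3 + (325 + 13581·x^2 + 211167·x^4 + 1635147·x^6 + 7479540·x^8 + 22674816·x^10 + 34012224·x^12)·Dx^4  (order 4).
h: a_k = 12, 0, -396, 0, 3052, 0, -342004/15, 0, 1325748/7, 0, …
ICs: h(0) = 12, h′(0) = 0, h′′(0) = -792, h′′′(0) = 0.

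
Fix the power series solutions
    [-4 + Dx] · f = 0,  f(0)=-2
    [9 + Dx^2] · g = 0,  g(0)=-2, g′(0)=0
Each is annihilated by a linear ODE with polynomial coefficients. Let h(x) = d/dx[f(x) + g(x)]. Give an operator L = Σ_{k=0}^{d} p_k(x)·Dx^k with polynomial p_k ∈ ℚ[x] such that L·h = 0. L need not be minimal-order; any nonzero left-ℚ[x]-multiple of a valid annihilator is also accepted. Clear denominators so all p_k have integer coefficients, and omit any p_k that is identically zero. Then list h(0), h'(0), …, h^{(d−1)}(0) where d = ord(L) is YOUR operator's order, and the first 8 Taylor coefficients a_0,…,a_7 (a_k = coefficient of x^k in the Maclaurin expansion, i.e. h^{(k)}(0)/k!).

f: a_k = -2, -8, -16, -64/3, -64/3, -256/15, -512/45, -2048/315, …
g: a_k = -2, 0, 9, 0, -27/4, 0, 81/40, 0, …
L₀ := lclm(L_f,L_g); ord L₀ ≤ 1+2.
h₀' ⇒ L via d/dx closure of L₀.
L = 36 - 9·Dx + 4·Dx^2 - Dx^3  (order 3).
h: a_k = -8, -14, -64, -337/3, -256/3, -3367/60, -2048/45, -72097/2520, …
ICs: h(0) = -8, h′(0) = -14, h′′(0) = -128.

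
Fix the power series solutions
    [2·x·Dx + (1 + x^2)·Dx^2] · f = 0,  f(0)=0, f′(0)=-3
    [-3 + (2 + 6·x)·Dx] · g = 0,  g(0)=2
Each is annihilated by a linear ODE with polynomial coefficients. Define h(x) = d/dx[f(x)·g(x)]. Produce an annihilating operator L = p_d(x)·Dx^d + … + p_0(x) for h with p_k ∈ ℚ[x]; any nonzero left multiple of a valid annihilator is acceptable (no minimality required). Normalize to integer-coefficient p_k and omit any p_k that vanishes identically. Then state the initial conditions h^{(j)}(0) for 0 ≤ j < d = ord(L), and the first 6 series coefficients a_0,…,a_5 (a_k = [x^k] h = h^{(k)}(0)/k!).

L = (-57 + 360·x + 630·x^2 - 216·x^3 - 81·x^4) + (124 + 540·x + 1032·x^2 + 1368·x^3 - 756·x^4 - 324·x^5)·Dx + (36 + 200·x + 252·x^2 - 16·x^3 + 108·x^4 - 216·x^5 - 108·x^6)·Dx^2  (order 2).
h: a_k = -6, -18, 105/4, -57/2, 4971/64, -73521/320, …
ICs: h(0) = -6, h′(0) = -18.

f: a_k = 0, -3, 0, 1, 0, -3/5, …
g: a_k = 2, 3, -9/4, 27/8, -405/64, 1701/128, …
h₀=f·g: eliminate ⇒ L₀, order ≤ 2·1.
Derive L from L₀ (diff closure).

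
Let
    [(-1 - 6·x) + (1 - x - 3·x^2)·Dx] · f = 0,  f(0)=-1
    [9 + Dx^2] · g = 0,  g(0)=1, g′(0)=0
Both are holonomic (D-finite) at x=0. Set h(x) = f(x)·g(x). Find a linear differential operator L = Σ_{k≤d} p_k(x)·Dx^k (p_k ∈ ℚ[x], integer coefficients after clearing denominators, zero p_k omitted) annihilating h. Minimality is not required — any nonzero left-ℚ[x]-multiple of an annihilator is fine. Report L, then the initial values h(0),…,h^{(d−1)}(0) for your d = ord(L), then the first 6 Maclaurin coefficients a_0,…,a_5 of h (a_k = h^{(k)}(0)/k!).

L = (-3 + 9·x + 27·x^2) + (2 + 12·x)·Dx + (-1 + x + 3·x^2)·Dx^2  (order 2).
h: a_k = -1, -1, 1/2, -5/2, -35/8, -95/8, …
ICs: h(0) = -1, h′(0) = -1.

f: a_k = -1, -1, -4, -7, -19, -40, …
g: a_k = 1, 0, -9/2, 0, 27/8, 0, …
Product ⇒ symmetric product L₀, ord ≤ 2.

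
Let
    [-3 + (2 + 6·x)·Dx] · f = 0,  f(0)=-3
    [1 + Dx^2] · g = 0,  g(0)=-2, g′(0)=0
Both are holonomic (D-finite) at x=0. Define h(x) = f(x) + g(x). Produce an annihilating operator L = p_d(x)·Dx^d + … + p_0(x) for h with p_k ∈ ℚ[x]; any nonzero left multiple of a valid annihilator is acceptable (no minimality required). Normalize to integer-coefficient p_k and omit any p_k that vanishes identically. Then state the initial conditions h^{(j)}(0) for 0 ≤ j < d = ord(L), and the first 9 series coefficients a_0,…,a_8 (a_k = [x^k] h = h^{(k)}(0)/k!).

L = (-93 - 72·x - 108·x^2) + (-10 + 18·x + 216·x^2 + 216·x^3)·Dx + (-93 - 72·x - 108·x^2)·Dx^2 + (-10 + 18·x + 216·x^2 + 216·x^3)·Dx^3  (order 3).
h: a_k = -5, -9/2, 35/8, -81/16, 3613/384, -5103/256, 2066843/46080, -216513/2048, 2659861693/10321920, …
ICs: h(0) = -5, h′(0) = -9/2, h′′(0) = 35/4.

f: a_k = -3, -9/2, 27/8, -81/16, 1215/128, -5103/256, 45927/1024, -216513/2048, 8444007/32768, …
g: a_k = -2, 0, 1, 0, -1/12, 0, 1/360, 0, -1/20160, …
Weyl lclm of L_f,L_g ⇒ L₀ (ord ≤ 3).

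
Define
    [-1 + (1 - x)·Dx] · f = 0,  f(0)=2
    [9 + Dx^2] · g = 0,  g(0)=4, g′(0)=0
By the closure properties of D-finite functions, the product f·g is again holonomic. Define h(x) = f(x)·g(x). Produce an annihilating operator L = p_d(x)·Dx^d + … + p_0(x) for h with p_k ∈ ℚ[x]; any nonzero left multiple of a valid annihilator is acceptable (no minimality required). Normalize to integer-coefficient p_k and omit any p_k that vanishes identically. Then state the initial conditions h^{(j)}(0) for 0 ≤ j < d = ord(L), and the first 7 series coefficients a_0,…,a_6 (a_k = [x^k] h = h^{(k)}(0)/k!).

L = (-9 + 9·x) + 2·Dx + (-1 + x)·Dx^2  (order 2).
h: a_k = 8, 8, -28, -28, -1, -1, -91/10, …
ICs: h(0) = 8, h′(0) = 8.

f: a_k = 2, 2, 2, 2, 2, 2, 2, …
g: a_k = 4, 0, -18, 0, 27/2, 0, -81/20, …
h₀=f·g: eliminate ⇒ L₀, order ≤ 1·2.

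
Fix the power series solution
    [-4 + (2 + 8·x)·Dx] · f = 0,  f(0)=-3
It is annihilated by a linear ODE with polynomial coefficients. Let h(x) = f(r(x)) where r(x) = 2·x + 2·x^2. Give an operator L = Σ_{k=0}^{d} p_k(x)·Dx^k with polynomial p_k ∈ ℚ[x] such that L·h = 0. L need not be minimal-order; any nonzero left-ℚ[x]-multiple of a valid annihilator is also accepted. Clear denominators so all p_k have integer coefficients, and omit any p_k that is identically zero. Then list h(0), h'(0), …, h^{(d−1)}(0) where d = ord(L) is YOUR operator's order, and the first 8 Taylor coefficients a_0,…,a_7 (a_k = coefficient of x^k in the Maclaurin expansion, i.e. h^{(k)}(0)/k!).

L = (-4 - 8·x) + (1 + 8·x + 8·x^2)·Dx  (order 1).
h: a_k = -3, -12, 12, -48, 216, -1056, 5472, -29568, …
ICs: h(0) = -3.

f: a_k = -3, -6, 6, -12, 30, -84, 252, -792, …
f∘r: x↦r, Dx↦Dx/r' in L_f ⇒ L₀.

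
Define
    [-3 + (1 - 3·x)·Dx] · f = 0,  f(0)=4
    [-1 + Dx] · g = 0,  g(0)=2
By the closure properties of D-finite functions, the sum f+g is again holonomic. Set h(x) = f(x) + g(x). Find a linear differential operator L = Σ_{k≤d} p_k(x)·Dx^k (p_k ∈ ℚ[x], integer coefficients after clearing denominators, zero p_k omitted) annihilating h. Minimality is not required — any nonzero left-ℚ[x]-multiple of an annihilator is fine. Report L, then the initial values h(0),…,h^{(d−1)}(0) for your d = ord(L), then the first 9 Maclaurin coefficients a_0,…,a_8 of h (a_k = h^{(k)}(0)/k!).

L = (-15 - 9·x) + (17 + 6·x - 9·x^2)·Dx + (-2 + 3·x + 9·x^2)·Dx^2  (order 2).
h: a_k = 6, 14, 37, 325/3, 3889/12, 58321/60, 1049761/360, 22044961/2520, 529079041/20160, …
ICs: h(0) = 6, h′(0) = 14.

f: a_k = 4, 12, 36, 108, 324, 972, 2916, 8748, 26244, …
g: a_k = 2, 2, 1, 1/3, 1/12, 1/60, 1/360, 1/2520, 1/20160, …
Sum ⇒ L₀ = lclm(L_f,L_g) in ℚ(x)⟨Dx⟩.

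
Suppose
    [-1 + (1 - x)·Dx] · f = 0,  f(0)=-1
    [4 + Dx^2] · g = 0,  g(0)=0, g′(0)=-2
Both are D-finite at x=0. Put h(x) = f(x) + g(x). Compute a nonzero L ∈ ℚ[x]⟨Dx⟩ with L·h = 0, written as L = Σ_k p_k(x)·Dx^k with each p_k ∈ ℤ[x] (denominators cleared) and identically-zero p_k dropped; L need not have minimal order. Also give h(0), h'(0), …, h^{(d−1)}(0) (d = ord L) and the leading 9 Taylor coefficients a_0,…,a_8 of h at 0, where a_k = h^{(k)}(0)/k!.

L = (20 - 16·x + 8·x^2) + (-12 + 28·x - 24·x^2 + 8·x^3)·Dx + (5 - 4·x + 2·x^2)·Dx^2 + (-3 + 7·x - 6·x^2 + 2·x^3)·Dx^3  (order 3).
h: a_k = -1, -3, -1, 1/3, -1, -19/15, -1, -307/315, -1, …
ICs: h(0) = -1, h′(0) = -3, h′′(0) = -2.

f: a_k = -1, -1, -1, -1, -1, -1, -1, -1, -1, …
g: a_k = 0, -2, 0, 4/3, 0, -4/15, 0, 8/315, 0, …
Weyl lclm of L_f,L_g ⇒ L₀ (ord ≤ 3).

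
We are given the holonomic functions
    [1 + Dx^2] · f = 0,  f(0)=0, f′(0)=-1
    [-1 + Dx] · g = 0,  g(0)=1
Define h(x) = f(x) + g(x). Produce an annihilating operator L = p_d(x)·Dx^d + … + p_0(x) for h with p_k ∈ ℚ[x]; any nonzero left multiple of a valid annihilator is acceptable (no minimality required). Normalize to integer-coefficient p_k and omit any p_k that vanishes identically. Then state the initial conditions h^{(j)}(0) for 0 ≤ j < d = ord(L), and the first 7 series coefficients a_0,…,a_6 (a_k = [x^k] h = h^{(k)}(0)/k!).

f: a_k = 0, -1, 0, 1/6, 0, -1/120, 0, …
g: a_k = 1, 1, 1/2, 1/6, 1/24, 1/120, 1/720, …
Sum ⇒ L₀ = lclm(L_f,L_g) in ℚ(x)⟨Dx⟩.
L = -1 + Dx - Dx^2 + Dx^3  (order 3).
h: a_k = 1, 0, 1/2, 1/3, 1/24, 0, 1/720, …
ICs: h(0) = 1, h′(0) = 0, h′′(0) = 1.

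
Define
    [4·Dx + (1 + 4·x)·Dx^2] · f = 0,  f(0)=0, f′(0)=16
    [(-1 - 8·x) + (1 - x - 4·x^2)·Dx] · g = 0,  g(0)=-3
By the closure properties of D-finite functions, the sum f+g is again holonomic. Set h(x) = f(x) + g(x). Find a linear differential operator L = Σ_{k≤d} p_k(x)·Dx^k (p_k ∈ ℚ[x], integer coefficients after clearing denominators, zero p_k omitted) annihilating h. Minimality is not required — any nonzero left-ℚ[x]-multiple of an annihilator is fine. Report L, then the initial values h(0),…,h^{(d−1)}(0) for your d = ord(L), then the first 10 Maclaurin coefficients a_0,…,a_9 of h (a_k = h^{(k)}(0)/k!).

f: a_k = 0, 16, -32, 256/3, -256, 4096/5, -8192/3, 65536/7, -32768, 1048576/9, …
g: a_k = -3, -3, -15, -27, -87, -195, -543, -1323, -3495, -8787, …
Sum ⇒ L₀ = lclm(L_f,L_g) in ℚ(x)⟨Dx⟩.
L = (-268 - 1616·x - 5504·x^2 - 4608·x^3 - 6144·x^4)·Dx + (-11 - 360·x - 3008·x^2 - 7680·x^3 - 9472·x^4 - 10240·x^5)·Dx^2 + (7 + 67·x + 154·x^2 - 136·x^3 - 928·x^4 - 2176·x^5 - 2048·x^6)·Dx^3  (order 3).
h: a_k = -3, 13, -47, 175/3, -343, 3121/5, -9821/3, 56275/7, -36263, 969493/9, …
ICs: h(0) = -3, h′(0) = 13, h′′(0) = -94.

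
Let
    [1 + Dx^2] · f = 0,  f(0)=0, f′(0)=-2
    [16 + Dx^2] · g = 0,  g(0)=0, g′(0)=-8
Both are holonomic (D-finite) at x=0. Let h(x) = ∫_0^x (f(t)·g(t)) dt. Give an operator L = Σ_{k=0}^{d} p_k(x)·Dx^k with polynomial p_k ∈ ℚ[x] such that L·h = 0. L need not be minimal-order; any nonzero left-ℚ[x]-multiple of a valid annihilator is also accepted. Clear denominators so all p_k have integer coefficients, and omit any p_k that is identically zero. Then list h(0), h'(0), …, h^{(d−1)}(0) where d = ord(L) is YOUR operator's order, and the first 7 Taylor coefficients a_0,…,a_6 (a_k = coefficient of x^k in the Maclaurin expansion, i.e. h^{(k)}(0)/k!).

f: a_k = 0, -2, 0, 1/3, 0, -1/60, 0, …
g: a_k = 0, -8, 0, 64/3, 0, -256/15, 0, …
Product ⇒ symmetric product L₀, ord ≤ 4.
∫: right-multiply L₀ by Dx.
L = 225·Dx + 34·Dx^3 + Dx^5  (order 5).
h: a_k = 0, 0, 0, 16/3, 0, -136/15, 0, …
ICs: h(0) = 0, h′(0) = 0, h′′(0) = 0, h′′′(0) = 32, h′′′′(0) = 0.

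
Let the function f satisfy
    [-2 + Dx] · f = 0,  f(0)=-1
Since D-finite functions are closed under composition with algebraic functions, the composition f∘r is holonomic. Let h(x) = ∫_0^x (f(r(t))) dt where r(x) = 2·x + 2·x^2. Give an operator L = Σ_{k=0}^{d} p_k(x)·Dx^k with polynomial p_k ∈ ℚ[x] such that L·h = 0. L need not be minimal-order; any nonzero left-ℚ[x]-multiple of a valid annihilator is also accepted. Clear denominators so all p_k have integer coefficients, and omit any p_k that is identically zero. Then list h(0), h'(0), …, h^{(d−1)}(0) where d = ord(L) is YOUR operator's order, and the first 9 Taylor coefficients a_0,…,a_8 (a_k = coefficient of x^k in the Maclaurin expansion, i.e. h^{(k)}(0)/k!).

f: a_k = -1, -2, -2, -4/3, -2/3, -4/15, -4/45, -8/315, -2/315, …
f∘r: x↦r, Dx↦Dx/r' in L_f ⇒ L₀.
h=∫₀ˣh₀: take L = L₀·Dx.
L = (-4 - 8·x)·Dx + Dx^2  (order 2).
h: a_k = 0, -1, -2, -4, -20/3, -152/15, -208/15, -5536/315, -6512/315, …
ICs: h(0) = 0, h′(0) = -1.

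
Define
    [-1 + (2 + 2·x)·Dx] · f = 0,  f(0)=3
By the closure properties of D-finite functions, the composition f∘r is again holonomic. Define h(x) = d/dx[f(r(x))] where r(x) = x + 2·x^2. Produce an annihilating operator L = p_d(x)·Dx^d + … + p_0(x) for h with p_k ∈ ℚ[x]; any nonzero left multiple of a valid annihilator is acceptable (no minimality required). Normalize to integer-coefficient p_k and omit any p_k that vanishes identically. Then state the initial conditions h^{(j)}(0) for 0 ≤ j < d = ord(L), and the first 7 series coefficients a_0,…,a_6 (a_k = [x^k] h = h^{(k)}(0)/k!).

L = 7 + (-2 - 10·x - 12·x^2 - 16·x^3)·Dx  (order 1).
h: a_k = 3/2, 21/4, -63/16, -63/32, 1785/256, -1701/512, -16611/2048, …
ICs: h(0) = 3/2.

f: a_k = 3, 3/2, -3/8, 3/16, -15/128, 21/256, -63/1024, …
h₀=f(r): pull back L_f along r ⇒ L₀.
Differentiate: ansatz ord ≤ ord L₀ ⇒ L.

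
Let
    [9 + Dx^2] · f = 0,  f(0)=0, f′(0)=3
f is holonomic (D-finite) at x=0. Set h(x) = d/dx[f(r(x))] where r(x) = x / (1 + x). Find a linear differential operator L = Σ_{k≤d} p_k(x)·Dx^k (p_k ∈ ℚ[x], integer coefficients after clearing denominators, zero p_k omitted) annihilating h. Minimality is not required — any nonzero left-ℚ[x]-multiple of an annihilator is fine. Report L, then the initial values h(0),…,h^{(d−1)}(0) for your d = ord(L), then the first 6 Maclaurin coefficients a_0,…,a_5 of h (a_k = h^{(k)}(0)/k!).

L = (15 + 12·x + 6·x^2) + (6 + 18·x + 18·x^2 + 6·x^3)·Dx + (1 + 4·x + 6·x^2 + 4·x^3 + x^4)·Dx^2  (order 2).
h: a_k = 3, -6, -9/2, 42, -879/8, 765/4, …
ICs: h(0) = 3, h′(0) = -6.

f: a_k = 0, 3, 0, -9/2, 0, 81/40, …
L₀ from L_f via x↦r, Dx↦r'^{-1}Dx.
Derive L from L₀ (diff closure).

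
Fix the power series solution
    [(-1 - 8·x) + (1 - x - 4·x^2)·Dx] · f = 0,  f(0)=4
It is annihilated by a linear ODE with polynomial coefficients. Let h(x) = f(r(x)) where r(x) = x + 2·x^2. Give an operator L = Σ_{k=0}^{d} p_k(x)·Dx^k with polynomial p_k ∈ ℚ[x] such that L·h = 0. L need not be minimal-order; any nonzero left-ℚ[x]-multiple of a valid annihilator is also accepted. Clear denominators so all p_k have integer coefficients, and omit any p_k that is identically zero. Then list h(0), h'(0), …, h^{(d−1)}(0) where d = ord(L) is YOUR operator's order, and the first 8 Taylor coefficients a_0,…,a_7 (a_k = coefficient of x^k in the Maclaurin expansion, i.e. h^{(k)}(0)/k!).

L = (1 + 12·x + 48·x^2 + 64·x^3) + (-1 + x + 6·x^2 + 16·x^3 + 16·x^4)·Dx  (order 1).
h: a_k = 4, 4, 28, 116, 412, 1620, 6396, 24564, …
ICs: h(0) = 4.

f: a_k = 4, 4, 20, 36, 116, 260, 724, 1764, …
Substitute x→r, Dx→(1/r')Dx; clear ⇒ L₀.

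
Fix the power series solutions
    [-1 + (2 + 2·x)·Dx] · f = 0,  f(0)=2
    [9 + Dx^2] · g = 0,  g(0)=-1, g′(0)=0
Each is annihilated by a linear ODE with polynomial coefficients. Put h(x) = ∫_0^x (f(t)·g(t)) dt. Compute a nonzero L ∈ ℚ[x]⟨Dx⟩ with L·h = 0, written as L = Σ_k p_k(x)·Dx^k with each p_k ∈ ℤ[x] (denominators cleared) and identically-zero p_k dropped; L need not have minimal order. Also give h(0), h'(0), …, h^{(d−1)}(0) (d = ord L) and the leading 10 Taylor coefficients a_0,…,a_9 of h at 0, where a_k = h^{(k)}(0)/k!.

L = (39 + 72·x + 36·x^2)·Dx + (-4 - 4·x)·Dx^2 + (4 + 8·x + 4·x^2)·Dx^3  (order 3).
h: a_k = 0, -2, -1/2, 37/12, 35/32, -499/320, -367/768, 6549/17920, 4119/40960, -90467/1720320, …
ICs: h(0) = 0, h′(0) = -2, h′′(0) = -1.

f: a_k = 2, 1, -1/4, 1/8, -5/64, 7/128, -21/512, 33/1024, -429/16384, 715/32768, …
g: a_k = -1, 0, 9/2, 0, -27/8, 0, 81/80, 0, -729/4480, 0, …
Sym-product of L_f,L_g gives L₀ (≤ ord 2).
Integrate: L := L₀·Dx.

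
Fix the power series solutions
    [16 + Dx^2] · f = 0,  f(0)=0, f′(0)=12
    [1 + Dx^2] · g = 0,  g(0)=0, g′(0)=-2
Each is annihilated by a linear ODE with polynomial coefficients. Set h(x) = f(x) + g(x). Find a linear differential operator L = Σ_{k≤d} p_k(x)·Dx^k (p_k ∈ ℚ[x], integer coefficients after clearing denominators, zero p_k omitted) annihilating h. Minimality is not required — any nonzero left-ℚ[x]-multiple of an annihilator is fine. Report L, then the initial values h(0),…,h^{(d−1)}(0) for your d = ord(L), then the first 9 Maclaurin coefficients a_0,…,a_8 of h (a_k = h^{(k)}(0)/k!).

f: a_k = 0, 12, 0, -32, 0, 128/5, 0, -1024/105, 0, …
g: a_k = 0, -2, 0, 1/3, 0, -1/60, 0, 1/2520, 0, …
Weyl lclm of L_f,L_g ⇒ L₀ (ord ≤ 4).
L = 16 + 17·Dx^2 + Dx^4  (order 4).
h: a_k = 0, 10, 0, -95/3, 0, 307/12, 0, -4915/504, 0, …
ICs: h(0) = 0, h′(0) = 10, h′′(0) = 0, h′′′(0) = -190.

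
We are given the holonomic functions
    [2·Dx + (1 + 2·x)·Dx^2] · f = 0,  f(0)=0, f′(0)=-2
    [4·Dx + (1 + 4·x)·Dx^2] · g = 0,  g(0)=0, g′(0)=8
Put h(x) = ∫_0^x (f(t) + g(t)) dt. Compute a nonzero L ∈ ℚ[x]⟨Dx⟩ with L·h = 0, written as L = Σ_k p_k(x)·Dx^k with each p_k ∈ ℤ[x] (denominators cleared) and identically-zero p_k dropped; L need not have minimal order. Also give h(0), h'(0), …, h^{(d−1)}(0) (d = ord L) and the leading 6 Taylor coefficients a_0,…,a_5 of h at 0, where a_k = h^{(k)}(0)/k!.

f: a_k = 0, -2, 2, -8/3, 4, -32/5, …
g: a_k = 0, 8, -16, 128/3, -128, 2048/5, …
L₀ := lclm(L_f,L_g); ord L₀ ≤ 2+2.
∫: right-multiply L₀ by Dx.
L = 16·Dx^2 + (12 + 32·x)·Dx^3 + (1 + 6·x + 8·x^2)·Dx^4  (order 4).
h: a_k = 0, 0, 3, -14/3, 10, -124/5, …
ICs: h(0) = 0, h′(0) = 0, h′′(0) = 6, h′′′(0) = -28.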